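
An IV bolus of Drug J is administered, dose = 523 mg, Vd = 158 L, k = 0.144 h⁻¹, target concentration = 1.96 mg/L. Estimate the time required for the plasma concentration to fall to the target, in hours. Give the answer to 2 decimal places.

3.64 h

C₀ = Dose / Vd = 523.0 / 158 = 3.310 mg/L
t = ln(C₀ / C) / k = ln(3.310 / 1.96) / 0.1440
  = ln(1.689) / 0.1440 = 0.5241 / 0.1440 = 3.640 h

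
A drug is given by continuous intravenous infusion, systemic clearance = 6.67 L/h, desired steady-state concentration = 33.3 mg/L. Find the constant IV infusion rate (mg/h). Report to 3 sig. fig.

At steady state, infusion rate R₀ = Css × CL = 33.3 × 6.670 = 222.1 mg/h

222 mg/h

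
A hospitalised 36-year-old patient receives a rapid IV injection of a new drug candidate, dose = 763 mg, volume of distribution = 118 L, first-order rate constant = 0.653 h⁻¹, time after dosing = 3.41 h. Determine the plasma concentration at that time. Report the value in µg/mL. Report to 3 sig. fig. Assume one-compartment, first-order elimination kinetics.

C₀ = Dose / Vd = 763.0 / 118 = 6.466 mg/L
C = C₀ · e^(−k·t) = 6.466 × e^(−0.6530 × 3.41)
  = 6.466 × 0.1079 = 0.6977 mg/L
(0.6977 mg/L = 0.6977 µg/mL)

0.698 µg/mL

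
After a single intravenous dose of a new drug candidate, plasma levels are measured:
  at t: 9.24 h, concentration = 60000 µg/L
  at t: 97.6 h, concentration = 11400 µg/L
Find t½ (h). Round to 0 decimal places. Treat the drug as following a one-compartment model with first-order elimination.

k = ln(C₁/C₂) / (t₂ − t₁) = ln(60000/11400) / (97.6 − 9.24)
  = 1.661 / 88.36 = 0.01880 h⁻¹
t½ = ln2 / k = 0.693147 / 0.01880 = 36.87 h

37 h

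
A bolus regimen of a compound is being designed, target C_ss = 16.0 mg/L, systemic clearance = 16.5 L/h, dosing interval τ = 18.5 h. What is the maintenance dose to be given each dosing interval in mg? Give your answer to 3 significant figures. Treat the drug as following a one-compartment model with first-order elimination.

At steady state, Dose/τ = Css × CL.
Dose = Css × CL × τ = 16.0 × 16.50 × 18.5 = 4884 mg

4880 mg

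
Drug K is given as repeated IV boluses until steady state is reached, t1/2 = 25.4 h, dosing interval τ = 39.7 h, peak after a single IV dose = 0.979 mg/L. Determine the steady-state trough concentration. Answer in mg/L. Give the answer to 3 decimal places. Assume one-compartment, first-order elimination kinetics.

k = ln2 / t½ = 0.693147 / 25.4 = 0.02729 h⁻¹
e^(−kτ) = e^(−0.02729 × 39.7) = 0.3384
Accumulation ratio R = 1 / (1 − e^(−kτ)) = 1 / (1 − 0.3384) = 1.511
Steady-state trough = C₀ × R × e^(−kτ) = 0.979 × 1.511 × 0.3384 = 0.5006 mg/L

0.501 mg/L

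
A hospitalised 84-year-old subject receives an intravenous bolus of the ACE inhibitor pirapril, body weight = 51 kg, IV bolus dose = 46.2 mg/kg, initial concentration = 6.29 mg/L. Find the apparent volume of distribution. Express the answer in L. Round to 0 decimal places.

Dose = 46.2 × 51 = 2356 mg
Vd = Dose / C₀ = 2356 / 6.29 = 374.6 L

375 L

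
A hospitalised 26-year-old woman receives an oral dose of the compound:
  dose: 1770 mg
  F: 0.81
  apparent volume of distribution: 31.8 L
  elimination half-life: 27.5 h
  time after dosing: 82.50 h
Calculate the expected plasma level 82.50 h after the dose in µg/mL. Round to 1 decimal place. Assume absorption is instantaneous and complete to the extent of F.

Amount reaching circulation = F × Dose = 0.81 × 1770 = 1434 mg
C₀ = F·Dose / Vd = 1434 / 31.8 = 45.09 mg/L
k = ln2 / t½ = 0.693147 / 27.5 = 0.02521 h⁻¹
t / t½ = 82.50 / 27.5 = 3 half-lives
C = C₀ × (1/2)^3 = 45.09 × 0.1250 = 5.636 mg/L
(5.636 mg/L = 5.636 µg/mL)

5.6 µg/mL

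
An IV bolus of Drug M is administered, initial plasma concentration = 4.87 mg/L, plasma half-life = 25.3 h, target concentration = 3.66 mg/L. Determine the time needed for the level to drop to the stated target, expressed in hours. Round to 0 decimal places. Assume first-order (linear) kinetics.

10 h

k = ln2 / t½ = 0.693147 / 25.3 = 0.02740 h⁻¹
t = ln(C₀ / C) / k = ln(4.870 / 3.66) / 0.02740
  = ln(1.331) / 0.02740 = 0.2859 / 0.02740 = 10.43 h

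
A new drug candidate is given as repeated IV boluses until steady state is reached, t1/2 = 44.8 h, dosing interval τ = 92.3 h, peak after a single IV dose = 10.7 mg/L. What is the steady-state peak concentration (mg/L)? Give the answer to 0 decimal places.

k = ln2 / t½ = 0.693147 / 44.8 = 0.01547 h⁻¹
e^(−kτ) = e^(−0.01547 × 92.3) = 0.2398
Accumulation ratio R = 1 / (1 − e^(−kτ)) = 1 / (1 − 0.2398) = 1.315
Steady-state peak = C₀ × R = 10.7 × 1.315 = 14.07 mg/L

14 mg/L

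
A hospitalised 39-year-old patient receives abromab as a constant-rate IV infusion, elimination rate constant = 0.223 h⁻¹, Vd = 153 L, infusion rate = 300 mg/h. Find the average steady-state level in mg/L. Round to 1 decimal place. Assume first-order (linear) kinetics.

CL = k × Vd = 0.2230 × 153 = 34.12 L/h
At steady state Css = R₀ / CL = 300 / 34.12 = 8.792 mg/L

8.8 mg/L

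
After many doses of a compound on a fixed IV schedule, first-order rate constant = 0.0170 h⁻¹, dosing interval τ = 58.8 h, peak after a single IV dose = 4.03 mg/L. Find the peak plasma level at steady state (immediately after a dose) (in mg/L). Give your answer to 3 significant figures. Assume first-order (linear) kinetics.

6.38 mg/L

e^(−kτ) = e^(−0.01700 × 58.8) = 0.3680
Accumulation ratio R = 1 / (1 − e^(−kτ)) = 1 / (1 − 0.3680) = 1.582
Steady-state peak = C₀ × R = 4.03 × 1.582 = 6.375 mg/L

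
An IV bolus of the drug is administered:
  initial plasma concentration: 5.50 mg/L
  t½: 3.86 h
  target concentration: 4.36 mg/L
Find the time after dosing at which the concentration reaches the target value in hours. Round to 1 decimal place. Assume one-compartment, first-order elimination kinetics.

k = ln2 / t½ = 0.693147 / 3.86 = 0.1796 h⁻¹
t = ln(C₀ / C) / k = ln(5.500 / 4.36) / 0.1796
  = ln(1.261) / 0.1796 = 0.2319 / 0.1796 = 1.291 h

1.3 h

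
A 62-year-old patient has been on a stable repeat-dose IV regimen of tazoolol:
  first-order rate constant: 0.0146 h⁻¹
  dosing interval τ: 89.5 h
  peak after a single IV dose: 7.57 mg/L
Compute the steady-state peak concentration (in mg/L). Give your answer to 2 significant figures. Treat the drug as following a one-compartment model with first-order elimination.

10 mg/L

e^(−kτ) = e^(−0.01460 × 89.5) = 0.2707
Accumulation ratio R = 1 / (1 − e^(−kτ)) = 1 / (1 − 0.2707) = 1.371
Steady-state peak = C₀ × R = 7.57 × 1.371 = 10.38 mg/L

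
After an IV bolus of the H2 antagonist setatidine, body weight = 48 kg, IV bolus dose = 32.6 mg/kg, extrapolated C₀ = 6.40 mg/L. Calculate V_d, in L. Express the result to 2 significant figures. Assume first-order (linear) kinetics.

Dose = 32.6 × 48 = 1565 mg
Vd = Dose / C₀ = 1565 / 6.40 = 244.5 L

240 L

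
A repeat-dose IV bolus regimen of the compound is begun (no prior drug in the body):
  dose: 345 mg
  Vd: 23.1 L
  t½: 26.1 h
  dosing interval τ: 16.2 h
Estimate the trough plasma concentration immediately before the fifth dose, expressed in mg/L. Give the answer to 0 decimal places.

23 mg/L

C₀ per dose = Dose / Vd = 345 / 23.1 = 14.94 mg/L
k = ln2 / t½ = 0.693147 / 26.1 = 0.02656 h⁻¹
Fraction remaining after one interval: r = e^(−kτ) = e^(−0.02656 × 16.2) = 0.6503
Before dose 5, 4 doses have been given (aged 1τ, 2τ, 3τ, 4τ).
C_trough = C₀ × (r + r² + … + r^4) = C₀ × r(1−r^4)/(1−r)
        = 14.94 × 0.6503 × (1 − 0.1788) / (1 − 0.6503) = 22.81 mg/L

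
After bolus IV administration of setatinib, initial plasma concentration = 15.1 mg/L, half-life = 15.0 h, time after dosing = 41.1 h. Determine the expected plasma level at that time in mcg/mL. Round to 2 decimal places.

2.26 mcg/mL

k = ln2 / t½ = 0.693147 / 15.0 = 0.04621 h⁻¹
C = C₀ · e^(−k·t) = 15.10 × e^(−0.04621 × 41.1)
  = 15.10 × 0.1497 = 2.260 mg/L
(2.260 mg/L = 2.260 mcg/mL)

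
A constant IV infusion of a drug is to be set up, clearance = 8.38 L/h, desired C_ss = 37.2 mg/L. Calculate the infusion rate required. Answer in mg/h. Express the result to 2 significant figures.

At steady state, infusion rate R₀ = Css × CL = 37.2 × 8.380 = 311.7 mg/h

310 mg/h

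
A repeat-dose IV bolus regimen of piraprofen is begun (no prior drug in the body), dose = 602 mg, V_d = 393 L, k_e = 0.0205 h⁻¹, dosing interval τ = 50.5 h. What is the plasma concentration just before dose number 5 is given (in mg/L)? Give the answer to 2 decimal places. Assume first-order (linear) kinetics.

0.83 mg/L

C₀ per dose = Dose / Vd = 602 / 393 = 1.532 mg/L
Fraction remaining after one interval: r = e^(−kτ) = e^(−0.02050 × 50.5) = 0.3551
Before dose 5, 4 doses have been given (aged 1τ, 2τ, 3τ, 4τ).
C_trough = C₀ × (r + r² + … + r^4) = C₀ × r(1−r^4)/(1−r)
        = 1.532 × 0.3551 × (1 − 0.01590) / (1 − 0.3551) = 0.8301 mg/L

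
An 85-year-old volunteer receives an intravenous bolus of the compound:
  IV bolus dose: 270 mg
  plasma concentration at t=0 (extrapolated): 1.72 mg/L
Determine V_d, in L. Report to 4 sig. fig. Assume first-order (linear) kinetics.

157.0 L

Vd = Dose / C₀ = 270.0 / 1.72 = 157.0 L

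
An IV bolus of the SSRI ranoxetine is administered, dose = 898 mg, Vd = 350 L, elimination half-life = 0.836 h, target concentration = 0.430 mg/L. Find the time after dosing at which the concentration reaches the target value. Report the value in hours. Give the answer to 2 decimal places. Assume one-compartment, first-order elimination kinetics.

2.15 h

C₀ = Dose / Vd = 898.0 / 350 = 2.566 mg/L
k = ln2 / t½ = 0.693147 / 0.836 = 0.8291 h⁻¹
t = ln(C₀ / C) / k = ln(2.566 / 0.430) / 0.8291
  = ln(5.967) / 0.8291 = 1.786 / 0.8291 = 2.154 h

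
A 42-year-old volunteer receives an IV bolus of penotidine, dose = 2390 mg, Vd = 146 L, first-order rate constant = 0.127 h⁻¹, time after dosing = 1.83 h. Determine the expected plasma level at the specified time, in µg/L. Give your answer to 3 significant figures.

13000 µg/L

C₀ = Dose / Vd = 2390 / 146 = 16.37 mg/L
C = C₀ · e^(−k·t) = 16.37 × e^(−0.1270 × 1.83)
  = 16.37 × 0.7926 = 12.97 mg/L
Convert: 12.97 mg/L × 1000 = 12970 µg/L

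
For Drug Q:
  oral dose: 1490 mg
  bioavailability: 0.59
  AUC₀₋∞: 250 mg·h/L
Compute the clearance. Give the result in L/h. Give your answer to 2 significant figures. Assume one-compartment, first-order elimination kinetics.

3.5 L/h

CL = F·Dose / AUC = 0.59 × 1490 / 250 = 3.516 L/h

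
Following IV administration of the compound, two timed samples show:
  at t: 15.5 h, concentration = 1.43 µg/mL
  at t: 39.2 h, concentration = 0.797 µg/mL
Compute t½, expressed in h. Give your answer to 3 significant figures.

28.1 h

k = ln(C₁/C₂) / (t₂ − t₁) = ln(1.43/0.797) / (39.2 − 15.5)
  = 0.5846 / 23.70 = 0.02467 h⁻¹
t½ = ln2 / k = 0.693147 / 0.02467 = 28.10 h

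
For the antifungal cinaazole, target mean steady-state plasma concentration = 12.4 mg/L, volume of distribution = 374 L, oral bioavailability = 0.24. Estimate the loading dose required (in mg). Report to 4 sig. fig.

19320 mg

LD = Css × Vd / F = 12.4 × 374 / 0.24 = 19320 mg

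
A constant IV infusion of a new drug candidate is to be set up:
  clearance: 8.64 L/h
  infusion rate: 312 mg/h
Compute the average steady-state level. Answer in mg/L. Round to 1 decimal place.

36.1 mg/L

At steady state Css = R₀ / CL = 312 / 8.640 = 36.11 mg/L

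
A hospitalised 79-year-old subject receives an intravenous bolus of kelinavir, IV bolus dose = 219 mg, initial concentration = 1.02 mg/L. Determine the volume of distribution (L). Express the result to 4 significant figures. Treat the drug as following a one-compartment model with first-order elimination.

214.7 L

Vd = Dose / C₀ = 219.0 / 1.02 = 214.7 L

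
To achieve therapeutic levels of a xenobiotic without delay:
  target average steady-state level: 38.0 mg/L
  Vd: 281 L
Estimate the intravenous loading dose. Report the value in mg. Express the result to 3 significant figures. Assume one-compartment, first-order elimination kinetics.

10700 mg

LD = Css × Vd = 38.0 × 281 = 10680 mg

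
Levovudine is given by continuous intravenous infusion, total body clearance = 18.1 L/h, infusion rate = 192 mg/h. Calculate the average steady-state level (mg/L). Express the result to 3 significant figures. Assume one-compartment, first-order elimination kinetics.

At steady state Css = R₀ / CL = 192 / 18.10 = 10.61 mg/L

10.6 mg/L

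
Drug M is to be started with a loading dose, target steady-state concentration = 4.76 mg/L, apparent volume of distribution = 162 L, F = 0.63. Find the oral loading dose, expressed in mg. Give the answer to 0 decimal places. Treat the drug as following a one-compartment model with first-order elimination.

1224 mg

LD = Css × Vd / F = 4.76 × 162 / 0.63 = 1224 mg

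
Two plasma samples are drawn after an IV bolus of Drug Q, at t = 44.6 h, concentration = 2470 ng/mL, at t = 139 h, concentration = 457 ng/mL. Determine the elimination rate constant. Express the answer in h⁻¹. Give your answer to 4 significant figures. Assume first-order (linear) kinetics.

k = ln(C₁/C₂) / (t₂ − t₁) = ln(2470/457) / (139 − 44.6)
  = 1.687 / 94.40 = 0.01787 h⁻¹

0.01787 h⁻¹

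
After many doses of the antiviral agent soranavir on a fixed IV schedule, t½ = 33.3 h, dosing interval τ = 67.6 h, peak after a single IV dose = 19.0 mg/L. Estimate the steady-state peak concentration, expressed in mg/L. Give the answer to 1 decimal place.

25.2 mg/L

k = ln2 / t½ = 0.693147 / 33.3 = 0.02082 h⁻¹
e^(−kτ) = e^(−0.02082 × 67.6) = 0.2448
Accumulation ratio R = 1 / (1 − e^(−kτ)) = 1 / (1 − 0.2448) = 1.324
Steady-state peak = C₀ × R = 19.0 × 1.324 = 25.16 mg/L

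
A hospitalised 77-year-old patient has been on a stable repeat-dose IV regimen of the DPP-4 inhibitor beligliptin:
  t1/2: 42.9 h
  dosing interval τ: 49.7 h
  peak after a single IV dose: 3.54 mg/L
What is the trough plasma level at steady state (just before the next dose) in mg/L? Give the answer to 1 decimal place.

2.9 mg/L

k = ln2 / t½ = 0.693147 / 42.9 = 0.01616 h⁻¹
e^(−kτ) = e^(−0.01616 × 49.7) = 0.4479
Accumulation ratio R = 1 / (1 − e^(−kτ)) = 1 / (1 − 0.4479) = 1.811
Steady-state trough = C₀ × R × e^(−kτ) = 3.54 × 1.811 × 0.4479 = 2.871 mg/L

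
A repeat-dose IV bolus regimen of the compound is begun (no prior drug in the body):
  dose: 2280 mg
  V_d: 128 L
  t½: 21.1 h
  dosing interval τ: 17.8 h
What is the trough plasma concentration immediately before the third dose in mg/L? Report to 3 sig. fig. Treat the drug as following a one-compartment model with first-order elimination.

C₀ per dose = Dose / Vd = 2280 / 128 = 17.81 mg/L
k = ln2 / t½ = 0.693147 / 21.1 = 0.03285 h⁻¹
Fraction remaining after one interval: r = e^(−kτ) = e^(−0.03285 × 17.8) = 0.5573
Before dose 3, 2 doses have been given (aged 1τ, 2τ).
C_trough = C₀ × (r + r²) = 17.81 × (0.5573 + 0.3106) = 15.46 mg/L

15.5 mg/L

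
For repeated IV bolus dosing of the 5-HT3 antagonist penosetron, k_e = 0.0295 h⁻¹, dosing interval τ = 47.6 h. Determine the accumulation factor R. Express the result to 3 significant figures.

e^(−kτ) = e^(−0.02950 × 47.6) = 0.2456
Accumulation ratio R = 1 / (1 − e^(−kτ)) = 1 / (1 − 0.2456) = 1.326

1.33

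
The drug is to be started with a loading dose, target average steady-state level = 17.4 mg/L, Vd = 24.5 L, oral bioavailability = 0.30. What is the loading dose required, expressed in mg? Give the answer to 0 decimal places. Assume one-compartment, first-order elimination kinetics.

1421 mg

LD = Css × Vd / F = 17.4 × 24.5 / 0.30 = 1421 mg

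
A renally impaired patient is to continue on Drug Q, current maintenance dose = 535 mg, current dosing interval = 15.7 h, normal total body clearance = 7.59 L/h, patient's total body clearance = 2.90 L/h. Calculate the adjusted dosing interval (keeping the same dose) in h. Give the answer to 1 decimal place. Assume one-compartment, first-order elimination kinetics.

To keep the same average steady-state level, dosing rate must scale with clearance.
CL ratio = 2.90 / 7.59 = 0.3821
New interval (same dose) = 15.7 / 0.3821 = 41.09 h

41.1 h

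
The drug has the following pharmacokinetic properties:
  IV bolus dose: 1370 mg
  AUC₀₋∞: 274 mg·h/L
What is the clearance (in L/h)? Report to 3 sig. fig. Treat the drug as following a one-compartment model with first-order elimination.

CL = Dose / AUC = 1370 / 274 = 5.000 L/h

5.00 L/h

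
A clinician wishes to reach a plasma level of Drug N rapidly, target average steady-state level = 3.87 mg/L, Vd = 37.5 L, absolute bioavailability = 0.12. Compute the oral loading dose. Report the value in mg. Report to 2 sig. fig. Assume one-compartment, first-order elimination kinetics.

LD = Css × Vd / F = 3.87 × 37.5 / 0.12 = 1209 mg

1200 mg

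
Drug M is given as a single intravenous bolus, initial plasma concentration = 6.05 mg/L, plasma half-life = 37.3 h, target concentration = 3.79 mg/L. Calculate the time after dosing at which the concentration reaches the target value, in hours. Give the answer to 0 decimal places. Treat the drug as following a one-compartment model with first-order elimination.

k = ln2 / t½ = 0.693147 / 37.3 = 0.01858 h⁻¹
t = ln(C₀ / C) / k = ln(6.050 / 3.79) / 0.01858
  = ln(1.596) / 0.01858 = 0.4675 / 0.01858 = 25.16 h

25 h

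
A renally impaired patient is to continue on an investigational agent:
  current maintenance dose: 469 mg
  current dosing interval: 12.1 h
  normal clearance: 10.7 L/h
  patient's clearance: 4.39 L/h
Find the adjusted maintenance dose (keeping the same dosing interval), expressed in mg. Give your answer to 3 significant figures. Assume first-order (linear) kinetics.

192 mg

To keep the same average steady-state level, dosing rate must scale with clearance.
CL ratio = 4.39 / 10.7 = 0.4103
New dose (same interval) = 469 × 0.4103 = 192.4 mg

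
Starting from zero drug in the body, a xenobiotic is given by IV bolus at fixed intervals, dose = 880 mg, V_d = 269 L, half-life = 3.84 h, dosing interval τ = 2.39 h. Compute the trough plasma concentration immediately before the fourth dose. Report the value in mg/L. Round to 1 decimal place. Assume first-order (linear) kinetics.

C₀ per dose = Dose / Vd = 880 / 269 = 3.271 mg/L
k = ln2 / t½ = 0.693147 / 3.84 = 0.1805 h⁻¹
Fraction remaining after one interval: r = e^(−kτ) = e^(−0.1805 × 2.39) = 0.6496
Before dose 4, 3 doses have been given (aged 1τ, 2τ, 3τ).
C_trough = C₀ × (r + r² + … + r^3) = C₀ × r(1−r^3)/(1−r)
        = 3.271 × 0.6496 × (1 − 0.2741) / (1 − 0.6496) = 4.402 mg/L

4.4 mg/L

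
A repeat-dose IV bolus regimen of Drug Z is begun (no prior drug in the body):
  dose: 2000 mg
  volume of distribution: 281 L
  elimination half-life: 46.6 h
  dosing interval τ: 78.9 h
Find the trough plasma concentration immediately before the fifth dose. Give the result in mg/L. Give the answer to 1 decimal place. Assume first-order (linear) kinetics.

C₀ per dose = Dose / Vd = 2000 / 281 = 7.117 mg/L
k = ln2 / t½ = 0.693147 / 46.6 = 0.01487 h⁻¹
Fraction remaining after one interval: r = e^(−kτ) = e^(−0.01487 × 78.9) = 0.3094
Before dose 5, 4 doses have been given (aged 1τ, 2τ, 3τ, 4τ).
C_trough = C₀ × (r + r² + … + r^4) = C₀ × r(1−r^4)/(1−r)
        = 7.117 × 0.3094 × (1 − 0.009164) / (1 − 0.3094) = 3.159 mg/L

3.2 mg/L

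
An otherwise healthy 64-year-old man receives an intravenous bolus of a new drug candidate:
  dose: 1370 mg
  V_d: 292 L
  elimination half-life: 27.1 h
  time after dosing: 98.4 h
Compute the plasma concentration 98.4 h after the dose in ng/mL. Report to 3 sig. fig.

379 ng/mL

C₀ = Dose / Vd = 1370 / 292 = 4.692 mg/L
k = ln2 / t½ = 0.693147 / 27.1 = 0.02558 h⁻¹
C = C₀ · e^(−k·t) = 4.692 × e^(−0.02558 × 98.4)
  = 4.692 × 0.08070 = 0.3786 mg/L
Convert: 0.3786 mg/L × 1000 = 378.6 ng/mL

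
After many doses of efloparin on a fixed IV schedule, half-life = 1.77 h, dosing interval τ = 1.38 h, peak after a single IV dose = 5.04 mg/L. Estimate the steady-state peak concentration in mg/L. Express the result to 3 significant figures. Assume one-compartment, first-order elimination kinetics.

k = ln2 / t½ = 0.693147 / 1.77 = 0.3916 h⁻¹
e^(−kτ) = e^(−0.3916 × 1.38) = 0.5825
Accumulation ratio R = 1 / (1 − e^(−kτ)) = 1 / (1 − 0.5825) = 2.395
Steady-state peak = C₀ × R = 5.04 × 2.395 = 12.07 mg/L

12.1 mg/L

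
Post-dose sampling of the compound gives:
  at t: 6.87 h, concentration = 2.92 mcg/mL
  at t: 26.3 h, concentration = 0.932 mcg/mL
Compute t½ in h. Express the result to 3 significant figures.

11.8 h

k = ln(C₁/C₂) / (t₂ − t₁) = ln(2.92/0.932) / (26.3 − 6.87)
  = 1.142 / 19.43 = 0.05878 h⁻¹
t½ = ln2 / k = 0.693147 / 0.05878 = 11.79 h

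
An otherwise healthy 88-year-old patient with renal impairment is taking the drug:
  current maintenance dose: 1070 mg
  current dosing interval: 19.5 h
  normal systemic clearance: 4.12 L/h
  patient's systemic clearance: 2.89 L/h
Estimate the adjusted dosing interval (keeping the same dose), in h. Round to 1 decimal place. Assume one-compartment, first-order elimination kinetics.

27.8 h

To keep the same average steady-state level, dosing rate must scale with clearance.
CL ratio = 2.89 / 4.12 = 0.7015
New interval (same dose) = 19.5 / 0.7015 = 27.80 h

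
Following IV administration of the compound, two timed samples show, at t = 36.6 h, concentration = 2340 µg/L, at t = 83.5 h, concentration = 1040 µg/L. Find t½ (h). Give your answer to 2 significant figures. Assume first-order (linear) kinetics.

40 h

k = ln(C₁/C₂) / (t₂ − t₁) = ln(2340/1040) / (83.5 − 36.6)
  = 0.8109 / 46.90 = 0.01729 h⁻¹
t½ = ln2 / k = 0.693147 / 0.01729 = 40.09 h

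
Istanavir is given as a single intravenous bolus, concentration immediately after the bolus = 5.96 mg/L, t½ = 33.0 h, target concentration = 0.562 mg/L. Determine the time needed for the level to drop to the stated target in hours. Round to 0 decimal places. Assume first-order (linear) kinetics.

k = ln2 / t½ = 0.693147 / 33.0 = 0.02100 h⁻¹
t = ln(C₀ / C) / k = ln(5.960 / 0.562) / 0.02100
  = ln(10.60) / 0.02100 = 2.361 / 0.02100 = 112.4 h

112 h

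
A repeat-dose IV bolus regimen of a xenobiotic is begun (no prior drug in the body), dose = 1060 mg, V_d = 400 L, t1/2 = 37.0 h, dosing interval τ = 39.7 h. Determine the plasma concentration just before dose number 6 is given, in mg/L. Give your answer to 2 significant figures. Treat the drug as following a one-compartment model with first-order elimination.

2.3 mg/L

C₀ per dose = Dose / Vd = 1060 / 400 = 2.650 mg/L
k = ln2 / t½ = 0.693147 / 37.0 = 0.01873 h⁻¹
Fraction remaining after one interval: r = e^(−kτ) = e^(−0.01873 × 39.7) = 0.4754
Before dose 6, 5 doses have been given (aged 1τ, 2τ, 3τ, 4τ, 5τ).
C_trough = C₀ × (r + r² + … + r^5) = C₀ × r(1−r^5)/(1−r)
        = 2.650 × 0.4754 × (1 − 0.02428) / (1 − 0.4754) = 2.343 mg/L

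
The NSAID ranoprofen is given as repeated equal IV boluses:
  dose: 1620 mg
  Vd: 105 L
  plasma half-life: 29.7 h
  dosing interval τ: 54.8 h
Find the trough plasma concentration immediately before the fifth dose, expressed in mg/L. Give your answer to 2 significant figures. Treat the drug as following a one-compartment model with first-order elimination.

C₀ per dose = Dose / Vd = 1620 / 105 = 15.43 mg/L
k = ln2 / t½ = 0.693147 / 29.7 = 0.02334 h⁻¹
Fraction remaining after one interval: r = e^(−kτ) = e^(−0.02334 × 54.8) = 0.2783
Before dose 5, 4 doses have been given (aged 1τ, 2τ, 3τ, 4τ).
C_trough = C₀ × (r + r² + … + r^4) = C₀ × r(1−r^4)/(1−r)
        = 15.43 × 0.2783 × (1 − 0.005999) / (1 − 0.2783) = 5.914 mg/L

5.9 mg/L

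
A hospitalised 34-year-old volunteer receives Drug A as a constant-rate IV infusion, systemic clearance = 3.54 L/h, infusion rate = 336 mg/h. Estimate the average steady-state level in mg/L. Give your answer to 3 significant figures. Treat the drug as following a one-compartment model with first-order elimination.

At steady state Css = R₀ / CL = 336 / 3.540 = 94.92 mg/L

94.9 mg/L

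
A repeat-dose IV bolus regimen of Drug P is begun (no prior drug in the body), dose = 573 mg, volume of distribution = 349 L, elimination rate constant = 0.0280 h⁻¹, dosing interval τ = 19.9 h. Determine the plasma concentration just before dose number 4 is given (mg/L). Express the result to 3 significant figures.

1.79 mg/L

C₀ per dose = Dose / Vd = 573 / 349 = 1.642 mg/L
Fraction remaining after one interval: r = e^(−kτ) = e^(−0.02800 × 19.9) = 0.5728
Before dose 4, 3 doses have been given (aged 1τ, 2τ, 3τ).
C_trough = C₀ × (r + r² + … + r^3) = C₀ × r(1−r^3)/(1−r)
        = 1.642 × 0.5728 × (1 − 0.1879) / (1 − 0.5728) = 1.788 mg/L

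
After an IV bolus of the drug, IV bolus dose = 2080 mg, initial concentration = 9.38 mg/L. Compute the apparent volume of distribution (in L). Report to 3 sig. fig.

222 L

Vd = Dose / C₀ = 2080 / 9.38 = 221.7 L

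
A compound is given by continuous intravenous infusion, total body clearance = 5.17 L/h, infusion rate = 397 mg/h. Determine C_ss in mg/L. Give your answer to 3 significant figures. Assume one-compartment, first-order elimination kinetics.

76.8 mg/L

At steady state Css = R₀ / CL = 397 / 5.170 = 76.79 mg/L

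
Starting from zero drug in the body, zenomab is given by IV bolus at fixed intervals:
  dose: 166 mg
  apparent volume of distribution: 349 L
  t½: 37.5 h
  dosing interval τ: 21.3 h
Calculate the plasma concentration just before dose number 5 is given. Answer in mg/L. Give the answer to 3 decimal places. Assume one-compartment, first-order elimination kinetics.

C₀ per dose = Dose / Vd = 166 / 349 = 0.4756 mg/L
k = ln2 / t½ = 0.693147 / 37.5 = 0.01848 h⁻¹
Fraction remaining after one interval: r = e^(−kτ) = e^(−0.01848 × 21.3) = 0.6746
Before dose 5, 4 doses have been given (aged 1τ, 2τ, 3τ, 4τ).
C_trough = C₀ × (r + r² + … + r^4) = C₀ × r(1−r^4)/(1−r)
        = 0.4756 × 0.6746 × (1 − 0.2071) / (1 − 0.6746) = 0.7818 mg/L

0.782 mg/L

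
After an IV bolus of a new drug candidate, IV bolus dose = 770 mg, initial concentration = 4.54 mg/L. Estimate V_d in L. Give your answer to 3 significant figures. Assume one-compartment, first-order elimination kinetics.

170 L

Vd = Dose / C₀ = 770.0 / 4.54 = 169.6 L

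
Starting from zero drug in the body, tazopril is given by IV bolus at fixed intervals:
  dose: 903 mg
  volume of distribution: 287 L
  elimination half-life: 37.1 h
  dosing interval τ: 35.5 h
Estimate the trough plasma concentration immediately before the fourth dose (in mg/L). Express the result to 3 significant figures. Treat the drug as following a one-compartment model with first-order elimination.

C₀ per dose = Dose / Vd = 903 / 287 = 3.146 mg/L
k = ln2 / t½ = 0.693147 / 37.1 = 0.01868 h⁻¹
Fraction remaining after one interval: r = e^(−kτ) = e^(−0.01868 × 35.5) = 0.5152
Before dose 4, 3 doses have been given (aged 1τ, 2τ, 3τ).
C_trough = C₀ × (r + r² + … + r^3) = C₀ × r(1−r^3)/(1−r)
        = 3.146 × 0.5152 × (1 − 0.1368) / (1 − 0.5152) = 2.886 mg/L

2.89 mg/L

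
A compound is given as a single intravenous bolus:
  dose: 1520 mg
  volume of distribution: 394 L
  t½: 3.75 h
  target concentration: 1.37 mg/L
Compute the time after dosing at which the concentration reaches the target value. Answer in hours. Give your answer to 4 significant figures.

5.601 h

C₀ = Dose / Vd = 1520 / 394 = 3.858 mg/L
k = ln2 / t½ = 0.693147 / 3.75 = 0.1848 h⁻¹
t = ln(C₀ / C) / k = ln(3.858 / 1.37) / 0.1848
  = ln(2.816) / 0.1848 = 1.035 / 0.1848 = 5.601 h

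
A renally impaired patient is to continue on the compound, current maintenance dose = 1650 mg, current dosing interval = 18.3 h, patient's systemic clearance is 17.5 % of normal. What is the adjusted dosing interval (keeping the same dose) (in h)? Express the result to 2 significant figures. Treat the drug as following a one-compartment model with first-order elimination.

100 h

To keep the same average steady-state level, dosing rate must scale with clearance.
CL ratio = 17.5 / 100 = 0.1750
New interval (same dose) = 18.3 / 0.1750 = 104.6 h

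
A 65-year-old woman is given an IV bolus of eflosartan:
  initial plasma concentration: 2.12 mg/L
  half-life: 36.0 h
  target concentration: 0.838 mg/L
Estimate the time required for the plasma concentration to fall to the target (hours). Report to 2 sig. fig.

k = ln2 / t½ = 0.693147 / 36.0 = 0.01925 h⁻¹
t = ln(C₀ / C) / k = ln(2.120 / 0.838) / 0.01925
  = ln(2.530) / 0.01925 = 0.9282 / 0.01925 = 48.22 h

48 h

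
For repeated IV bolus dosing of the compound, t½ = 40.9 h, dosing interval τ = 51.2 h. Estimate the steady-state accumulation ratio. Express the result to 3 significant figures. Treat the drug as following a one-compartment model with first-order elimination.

1.72

k = ln2 / t½ = 0.693147 / 40.9 = 0.01695 h⁻¹
e^(−kτ) = e^(−0.01695 × 51.2) = 0.4199
Accumulation ratio R = 1 / (1 − e^(−kτ)) = 1 / (1 − 0.4199) = 1.724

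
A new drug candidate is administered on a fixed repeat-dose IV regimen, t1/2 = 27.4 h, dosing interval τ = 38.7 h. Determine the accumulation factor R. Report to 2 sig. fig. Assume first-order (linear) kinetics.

k = ln2 / t½ = 0.693147 / 27.4 = 0.02530 h⁻¹
e^(−kτ) = e^(−0.02530 × 38.7) = 0.3756
Accumulation ratio R = 1 / (1 − e^(−kτ)) = 1 / (1 − 0.3756) = 1.602

1.6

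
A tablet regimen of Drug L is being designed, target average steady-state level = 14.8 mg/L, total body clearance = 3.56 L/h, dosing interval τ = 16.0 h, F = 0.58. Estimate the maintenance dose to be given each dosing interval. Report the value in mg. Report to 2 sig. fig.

1500 mg

At steady state, F × (Dose/τ) = Css × CL.
Dose = Css × CL × τ / F = 14.8 × 3.560 × 16.0 / 0.58 = 1453 mg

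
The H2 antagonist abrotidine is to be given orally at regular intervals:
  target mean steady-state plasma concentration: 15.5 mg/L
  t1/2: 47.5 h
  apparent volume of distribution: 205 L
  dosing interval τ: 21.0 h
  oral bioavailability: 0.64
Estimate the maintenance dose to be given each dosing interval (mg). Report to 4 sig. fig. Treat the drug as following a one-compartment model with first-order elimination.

1521 mg

k = ln2 / t½ = 0.693147 / 47.5 = 0.01459 h⁻¹
CL = k × Vd = 0.01459 × 205 = 2.991 L/h
At steady state, F × (Dose/τ) = Css × CL.
Dose = Css × CL × τ / F = 15.5 × 2.991 × 21.0 / 0.64 = 1521 mg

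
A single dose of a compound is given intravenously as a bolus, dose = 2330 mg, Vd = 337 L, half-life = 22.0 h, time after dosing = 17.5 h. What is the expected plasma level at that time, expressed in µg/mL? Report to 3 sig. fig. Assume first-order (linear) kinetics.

3.98 µg/mL

C₀ = Dose / Vd = 2330 / 337 = 6.914 mg/L
k = ln2 / t½ = 0.693147 / 22.0 = 0.03151 h⁻¹
C = C₀ · e^(−k·t) = 6.914 × e^(−0.03151 × 17.5)
  = 6.914 × 0.5761 = 3.983 mg/L
(3.983 mg/L = 3.983 µg/mL)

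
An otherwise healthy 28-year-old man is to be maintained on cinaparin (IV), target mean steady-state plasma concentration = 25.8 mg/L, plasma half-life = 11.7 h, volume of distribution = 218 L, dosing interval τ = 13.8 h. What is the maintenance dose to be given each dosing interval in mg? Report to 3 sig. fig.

4600 mg

k = ln2 / t½ = 0.693147 / 11.7 = 0.05924 h⁻¹
CL = k × Vd = 0.05924 × 218 = 12.91 L/h
At steady state, Dose/τ = Css × CL.
Dose = Css × CL × τ = 25.8 × 12.91 × 13.8 = 4596 mg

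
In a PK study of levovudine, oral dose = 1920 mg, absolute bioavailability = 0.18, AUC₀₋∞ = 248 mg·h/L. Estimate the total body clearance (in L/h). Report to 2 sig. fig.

1.4 L/h

CL = F·Dose / AUC = 0.18 × 1920 / 248 = 1.394 L/h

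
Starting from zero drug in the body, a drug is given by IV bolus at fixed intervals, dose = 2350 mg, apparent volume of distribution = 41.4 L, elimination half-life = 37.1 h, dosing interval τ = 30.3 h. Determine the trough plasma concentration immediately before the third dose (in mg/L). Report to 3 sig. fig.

C₀ per dose = Dose / Vd = 2350 / 41.4 = 56.76 mg/L
k = ln2 / t½ = 0.693147 / 37.1 = 0.01868 h⁻¹
Fraction remaining after one interval: r = e^(−kτ) = e^(−0.01868 × 30.3) = 0.5678
Before dose 3, 2 doses have been given (aged 1τ, 2τ).
C_trough = C₀ × (r + r²) = 56.76 × (0.5678 + 0.3224) = 50.53 mg/L

50.5 mg/L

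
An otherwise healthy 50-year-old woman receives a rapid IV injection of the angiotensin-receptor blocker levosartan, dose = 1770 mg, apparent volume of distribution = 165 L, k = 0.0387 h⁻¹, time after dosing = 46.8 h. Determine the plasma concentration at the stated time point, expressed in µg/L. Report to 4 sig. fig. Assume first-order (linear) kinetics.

C₀ = Dose / Vd = 1770 / 165 = 10.73 mg/L
C = C₀ · e^(−k·t) = 10.73 × e^(−0.03870 × 46.8)
  = 10.73 × 0.1635 = 1.754 mg/L
Convert: 1.754 mg/L × 1000 = 1754 µg/L

1754 µg/L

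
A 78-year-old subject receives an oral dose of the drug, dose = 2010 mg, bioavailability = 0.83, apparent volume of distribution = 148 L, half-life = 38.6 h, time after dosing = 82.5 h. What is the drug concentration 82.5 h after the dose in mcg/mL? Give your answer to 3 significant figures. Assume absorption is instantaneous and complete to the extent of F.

2.56 mcg/mL

Amount reaching circulation = F × Dose = 0.83 × 2010 = 1668 mg
C₀ = F·Dose / Vd = 1668 / 148 = 11.27 mg/L
k = ln2 / t½ = 0.693147 / 38.6 = 0.01796 h⁻¹
C = C₀ · e^(−k·t) = 11.27 × e^(−0.01796 × 82.5)
  = 11.27 × 0.2273 = 2.562 mg/L
(2.562 mg/L = 2.562 mcg/mL)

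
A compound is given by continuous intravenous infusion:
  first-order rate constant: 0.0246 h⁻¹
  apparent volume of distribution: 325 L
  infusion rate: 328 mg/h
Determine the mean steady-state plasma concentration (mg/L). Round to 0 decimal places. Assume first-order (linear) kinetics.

41 mg/L

CL = k × Vd = 0.02460 × 325 = 7.995 L/h
At steady state Css = R₀ / CL = 328 / 7.995 = 41.03 mg/L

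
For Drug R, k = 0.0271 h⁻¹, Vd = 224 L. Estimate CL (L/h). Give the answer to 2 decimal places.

CL = k × Vd = 0.0271 × 224 = 6.070 L/h

6.07 L/h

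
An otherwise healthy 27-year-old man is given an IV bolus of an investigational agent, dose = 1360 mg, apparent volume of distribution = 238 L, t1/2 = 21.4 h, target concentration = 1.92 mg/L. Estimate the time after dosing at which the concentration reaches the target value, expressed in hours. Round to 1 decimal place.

33.7 h

C₀ = Dose / Vd = 1360 / 238 = 5.714 mg/L
k = ln2 / t½ = 0.693147 / 21.4 = 0.03239 h⁻¹
t = ln(C₀ / C) / k = ln(5.714 / 1.92) / 0.03239
  = ln(2.976) / 0.03239 = 1.091 / 0.03239 = 33.68 h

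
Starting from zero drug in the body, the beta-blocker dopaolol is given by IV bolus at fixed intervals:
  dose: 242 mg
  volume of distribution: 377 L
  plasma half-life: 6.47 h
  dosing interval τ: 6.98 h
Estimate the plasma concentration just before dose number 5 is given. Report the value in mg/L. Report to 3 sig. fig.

C₀ per dose = Dose / Vd = 242 / 377 = 0.6419 mg/L
k = ln2 / t½ = 0.693147 / 6.47 = 0.1071 h⁻¹
Fraction remaining after one interval: r = e^(−kτ) = e^(−0.1071 × 6.98) = 0.4735
Before dose 5, 4 doses have been given (aged 1τ, 2τ, 3τ, 4τ).
C_trough = C₀ × (r + r² + … + r^4) = C₀ × r(1−r^4)/(1−r)
        = 0.6419 × 0.4735 × (1 − 0.05027) / (1 − 0.4735) = 0.5483 mg/L

0.548 mg/L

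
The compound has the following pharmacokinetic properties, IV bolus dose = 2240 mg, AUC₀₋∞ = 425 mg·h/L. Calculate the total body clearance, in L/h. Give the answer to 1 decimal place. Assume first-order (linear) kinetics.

5.3 L/h

CL = Dose / AUC = 2240 / 425 = 5.271 L/h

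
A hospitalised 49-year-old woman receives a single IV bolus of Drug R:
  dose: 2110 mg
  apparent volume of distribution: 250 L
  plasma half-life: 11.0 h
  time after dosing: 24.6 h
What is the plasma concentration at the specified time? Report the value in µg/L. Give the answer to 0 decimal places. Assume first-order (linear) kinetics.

C₀ = Dose / Vd = 2110 / 250 = 8.440 mg/L
k = ln2 / t½ = 0.693147 / 11.0 = 0.06301 h⁻¹
C = C₀ · e^(−k·t) = 8.440 × e^(−0.06301 × 24.6)
  = 8.440 × 0.2122 = 1.791 mg/L
Convert: 1.791 mg/L × 1000 = 1791 µg/L

1791 µg/L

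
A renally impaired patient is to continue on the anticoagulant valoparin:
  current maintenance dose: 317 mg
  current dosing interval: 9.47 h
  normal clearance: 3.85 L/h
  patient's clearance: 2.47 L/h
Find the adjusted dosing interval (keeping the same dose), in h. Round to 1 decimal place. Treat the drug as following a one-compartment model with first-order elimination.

To keep the same average steady-state level, dosing rate must scale with clearance.
CL ratio = 2.47 / 3.85 = 0.6416
New interval (same dose) = 9.47 / 0.6416 = 14.76 h

14.8 h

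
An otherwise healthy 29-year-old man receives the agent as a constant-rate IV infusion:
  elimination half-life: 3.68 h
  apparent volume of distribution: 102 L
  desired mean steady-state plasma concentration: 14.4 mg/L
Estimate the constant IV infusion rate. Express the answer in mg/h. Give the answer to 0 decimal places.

277 mg/h

k = ln2 / t½ = 0.693147 / 3.68 = 0.1884 h⁻¹
CL = k × Vd = 0.1884 × 102 = 19.22 L/h
At steady state, infusion rate R₀ = Css × CL = 14.4 × 19.22 = 276.8 mg/h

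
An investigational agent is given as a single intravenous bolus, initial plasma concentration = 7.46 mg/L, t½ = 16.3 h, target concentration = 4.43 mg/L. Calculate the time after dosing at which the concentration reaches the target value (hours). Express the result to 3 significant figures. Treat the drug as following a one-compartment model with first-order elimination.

12.3 h

k = ln2 / t½ = 0.693147 / 16.3 = 0.04252 h⁻¹
t = ln(C₀ / C) / k = ln(7.460 / 4.43) / 0.04252
  = ln(1.684) / 0.04252 = 0.5212 / 0.04252 = 12.26 h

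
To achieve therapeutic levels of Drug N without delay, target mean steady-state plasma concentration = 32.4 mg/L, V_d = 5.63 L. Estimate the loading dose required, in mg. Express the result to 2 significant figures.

180 mg

LD = Css × Vd = 32.4 × 5.63 = 182.4 mg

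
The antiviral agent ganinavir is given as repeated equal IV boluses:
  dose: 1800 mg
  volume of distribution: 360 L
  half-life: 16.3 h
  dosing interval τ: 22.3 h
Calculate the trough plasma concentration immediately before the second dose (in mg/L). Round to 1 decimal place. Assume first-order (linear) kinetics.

C₀ per dose = Dose / Vd = 1800 / 360 = 5.000 mg/L
k = ln2 / t½ = 0.693147 / 16.3 = 0.04252 h⁻¹
Fraction remaining after one interval: r = e^(−kτ) = e^(−0.04252 × 22.3) = 0.3874
Before dose 2, 1 dose has been given (aged 1τ).
C_trough = C₀ × r = 5.000 × 0.3874 = 1.937 mg/L

1.9 mg/L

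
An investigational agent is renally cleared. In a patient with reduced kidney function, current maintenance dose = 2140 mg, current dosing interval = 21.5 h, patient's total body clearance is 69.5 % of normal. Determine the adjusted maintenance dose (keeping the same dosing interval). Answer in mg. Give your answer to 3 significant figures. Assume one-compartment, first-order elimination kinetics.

1490 mg

To keep the same average steady-state level, dosing rate must scale with clearance.
CL ratio = 69.5 / 100 = 0.6950
New dose (same interval) = 2140 × 0.6950 = 1487 mg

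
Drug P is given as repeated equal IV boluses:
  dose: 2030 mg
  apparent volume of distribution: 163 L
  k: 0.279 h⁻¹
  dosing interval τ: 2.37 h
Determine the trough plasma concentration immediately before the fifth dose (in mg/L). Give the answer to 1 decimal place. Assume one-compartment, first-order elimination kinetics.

C₀ per dose = Dose / Vd = 2030 / 163 = 12.45 mg/L
Fraction remaining after one interval: r = e^(−kτ) = e^(−0.2790 × 2.37) = 0.5162
Before dose 5, 4 doses have been given (aged 1τ, 2τ, 3τ, 4τ).
C_trough = C₀ × (r + r² + … + r^4) = C₀ × r(1−r^4)/(1−r)
        = 12.45 × 0.5162 × (1 − 0.07100) / (1 − 0.5162) = 12.34 mg/L

12.3 mg/L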